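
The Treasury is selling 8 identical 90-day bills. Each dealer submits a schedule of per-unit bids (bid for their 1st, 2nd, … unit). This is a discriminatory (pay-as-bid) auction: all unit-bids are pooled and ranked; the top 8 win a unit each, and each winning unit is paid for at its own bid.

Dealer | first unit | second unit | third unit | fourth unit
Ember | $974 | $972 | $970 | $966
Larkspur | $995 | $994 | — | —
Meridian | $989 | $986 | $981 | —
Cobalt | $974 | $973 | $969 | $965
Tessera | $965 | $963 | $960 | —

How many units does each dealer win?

Pooled unit-bids ranked (top 8): 995 (Larkspur-1), 994 (Larkspur-2), 989 (Meridian-1), 986 (Meridian-2), 981 (Meridian-3), 974 (Ember-1), 974 (Cobalt-1), 973 (Cobalt-2)
Next rejected bid: $972 (not a price — pay-as-bid).
Allocation: Cobalt 2, Ember 1, Larkspur 2, Meridian 3.

Cobalt 2, Ember 1, Larkspur 2, Meridian 3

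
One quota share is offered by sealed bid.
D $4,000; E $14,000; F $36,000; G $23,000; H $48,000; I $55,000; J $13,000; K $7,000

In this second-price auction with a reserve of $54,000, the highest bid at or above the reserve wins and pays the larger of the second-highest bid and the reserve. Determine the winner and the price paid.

Sorting bids: 55,000 (I) > 48,000 (H) > 36,000 (F) > 23,000 (G) > 14,000 (E) > 13,000 (J) > …
Highest eligible bid: I at $55,000.
max(second-highest $48,000, reserve $54,000) = $54,000.

I pays $54,000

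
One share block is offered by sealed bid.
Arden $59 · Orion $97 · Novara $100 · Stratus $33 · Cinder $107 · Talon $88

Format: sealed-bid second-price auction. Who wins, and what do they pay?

Sealed-bid second-price auction: the highest bidder wins and pays the second-highest bid.
Sorting bids: 107 (Cinder) > 100 (Novara) > 97 (Orion) > 88 (Talon) > 59 (Arden) > 33 (Stratus)
Cinder is highest; pays the second-highest bid, $100.

Cinder pays $100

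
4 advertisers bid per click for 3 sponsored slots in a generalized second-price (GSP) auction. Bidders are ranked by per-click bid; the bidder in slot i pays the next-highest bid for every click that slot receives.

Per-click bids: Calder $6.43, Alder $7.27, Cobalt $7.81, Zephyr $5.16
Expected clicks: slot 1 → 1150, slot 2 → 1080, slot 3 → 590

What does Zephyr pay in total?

Zephyr pays $0.00

Per-click bids in order: $7.81 (Cobalt) > $7.27 (Alder) > $6.43 (Calder) > $5.16 (Zephyr)
Zephyr ranks below slot 3 → no slot, pays nothing.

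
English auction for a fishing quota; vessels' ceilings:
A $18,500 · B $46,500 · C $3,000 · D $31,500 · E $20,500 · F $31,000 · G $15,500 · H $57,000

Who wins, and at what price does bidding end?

Limits in order: 57,000 (H) > 46,500 (B) > 31,500 (D) > 31,000 (F) > 20,500 (E) > 18,500 (A) > …
Bidding ends when B exits at $46,500; H takes it.

H wins at $46,500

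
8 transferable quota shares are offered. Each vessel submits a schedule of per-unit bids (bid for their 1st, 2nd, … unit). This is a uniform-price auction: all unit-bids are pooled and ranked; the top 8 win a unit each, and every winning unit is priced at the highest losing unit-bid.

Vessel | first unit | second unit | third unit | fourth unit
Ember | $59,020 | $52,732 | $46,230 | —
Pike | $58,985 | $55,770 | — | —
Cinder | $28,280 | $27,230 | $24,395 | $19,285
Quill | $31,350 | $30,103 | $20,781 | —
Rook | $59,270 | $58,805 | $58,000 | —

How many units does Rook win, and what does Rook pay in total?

Rook: 3 units, pays $94,050

Pooled unit-bids ranked (top 8): 59,270 (Rook-1), 59,020 (Ember-1), 58,985 (Pike-1), 58,805 (Rook-2), 58,000 (Rook-3), 55,770 (Pike-2), 52,732 (Ember-2), 46,230 (Ember-3)
The (k+1)-th unit-bid is $31,350.
Rook wins 3 unit(s) at $31,350 each.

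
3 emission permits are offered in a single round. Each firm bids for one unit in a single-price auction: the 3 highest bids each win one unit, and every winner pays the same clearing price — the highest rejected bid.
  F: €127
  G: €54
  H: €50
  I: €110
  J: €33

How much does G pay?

Ordering the bids: 127 (F), 110 (I), 54 (G), 50 (H), 33 (J)
Top 3: F, I, G.
Clearing price = highest rejected bid = €50.
G wins → pays €50.

G pays €50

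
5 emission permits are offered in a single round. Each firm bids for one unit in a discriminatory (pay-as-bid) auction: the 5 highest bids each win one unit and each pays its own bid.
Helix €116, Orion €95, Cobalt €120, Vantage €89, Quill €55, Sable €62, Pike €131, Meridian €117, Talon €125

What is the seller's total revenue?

Sorting: 131 (Pike), 125 (Talon), 120 (Cobalt), 117 (Meridian), 116 (Helix), 95 (Orion), 89 (Vantage), …
The 5 highest are Pike, Talon, Cobalt, Meridian, Helix.
Total revenue = 131 + 125 + 120 + 117 + 116 = €609.

Total revenue: €609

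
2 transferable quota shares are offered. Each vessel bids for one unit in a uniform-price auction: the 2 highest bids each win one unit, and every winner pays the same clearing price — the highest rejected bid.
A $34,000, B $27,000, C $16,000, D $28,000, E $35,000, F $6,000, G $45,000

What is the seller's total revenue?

Total revenue: $68,000

Sorting: 45,000 (G), 35,000 (E), 34,000 (A), 28,000 (D), …
The 2 highest are G, E.
Highest unsuccessful bid: $34,000 → clearing price.
Total revenue = 2 × $34,000 = $68,000.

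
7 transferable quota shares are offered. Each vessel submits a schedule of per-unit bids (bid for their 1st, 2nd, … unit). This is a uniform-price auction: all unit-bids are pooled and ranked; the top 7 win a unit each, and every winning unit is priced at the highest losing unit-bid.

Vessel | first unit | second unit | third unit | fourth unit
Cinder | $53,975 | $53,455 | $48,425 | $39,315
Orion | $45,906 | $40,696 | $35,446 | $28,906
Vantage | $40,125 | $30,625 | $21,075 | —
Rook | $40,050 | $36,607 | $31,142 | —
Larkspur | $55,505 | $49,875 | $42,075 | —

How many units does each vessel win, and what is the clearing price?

All unit-bids, highest first — top 7: 55,505 (Larkspur-1), 53,975 (Cinder-1), 53,455 (Cinder-2), 49,875 (Larkspur-2), 48,425 (Cinder-3), 45,906 (Orion-1), 42,075 (Larkspur-3)
Highest rejected unit-bid = $40,696.
Allocation: Cinder 3, Larkspur 3, Orion 1.

Cinder 3, Larkspur 3, Orion 1; clearing price $40,696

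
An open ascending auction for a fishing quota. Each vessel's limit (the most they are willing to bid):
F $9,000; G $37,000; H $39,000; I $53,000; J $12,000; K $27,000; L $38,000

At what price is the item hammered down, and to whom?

I wins at $39,000

Limits in order: 53,000 (I) > 39,000 (H) > 38,000 (L) > 37,000 (G) > 27,000 (K) > 12,000 (J) > …
Once the price passes $39,000, only I is left; the hammer falls at H's limit of $39,000.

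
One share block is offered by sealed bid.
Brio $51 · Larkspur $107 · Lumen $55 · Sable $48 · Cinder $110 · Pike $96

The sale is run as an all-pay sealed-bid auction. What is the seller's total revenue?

Total revenue: $467

All-pay sealed-bid auction: the highest bidder wins the item, but every bidder pays their own bid.
Sorting bids: 110 (Cinder) > 107 (Larkspur) > 96 (Pike) > 55 (Lumen) > 51 (Brio) > 48 (Sable)
Every bidder forfeits their bid regardless of winning.
Revenue = 51 + 107 + 55 + 48 + 110 + 96 = $467.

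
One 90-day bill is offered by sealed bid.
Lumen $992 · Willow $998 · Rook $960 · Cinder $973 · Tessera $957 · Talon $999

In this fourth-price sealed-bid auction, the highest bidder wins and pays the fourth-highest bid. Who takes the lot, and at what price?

Sorting bids: 999 (Talon) > 998 (Willow) > 992 (Lumen) > 973 (Cinder) > 960 (Rook) > 957 (Tessera)
Talon is highest; pays the fourth-highest bid, $973.

Talon pays $973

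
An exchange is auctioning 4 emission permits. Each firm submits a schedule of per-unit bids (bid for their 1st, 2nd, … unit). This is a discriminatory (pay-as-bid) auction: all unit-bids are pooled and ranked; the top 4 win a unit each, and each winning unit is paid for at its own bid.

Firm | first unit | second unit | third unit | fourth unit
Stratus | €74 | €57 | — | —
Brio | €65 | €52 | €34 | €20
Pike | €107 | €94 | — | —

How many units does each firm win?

Pooled unit-bids ranked (top 4): 107 (Pike-1), 94 (Pike-2), 74 (Stratus-1), 65 (Brio-1)
Next rejected bid: €57 (not a price — pay-as-bid).
Allocation: Brio 1, Pike 2, Stratus 1.

Brio 1, Pike 2, Stratus 1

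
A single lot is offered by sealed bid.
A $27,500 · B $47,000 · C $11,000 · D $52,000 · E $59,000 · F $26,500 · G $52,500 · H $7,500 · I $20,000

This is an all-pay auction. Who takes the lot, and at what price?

E pays $59,000

Bids in order: 59,000 (E) > 52,500 (G) > 52,000 (D) > 47,000 (B) > 27,500 (A) > 26,500 (F) > …
E wins with the top bid; all bids are sunk regardless.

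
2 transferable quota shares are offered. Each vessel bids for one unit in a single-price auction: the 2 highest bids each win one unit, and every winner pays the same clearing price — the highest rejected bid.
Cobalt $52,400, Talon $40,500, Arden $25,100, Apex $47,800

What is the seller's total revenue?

Ordering the bids: 52,400 (Cobalt), 47,800 (Apex), 40,500 (Talon), 25,100 (Arden)
Top 2: Cobalt, Apex.
Clearing price = highest rejected bid = $40,500.
Total revenue = 2 × $40,500 = $81,000.

Total revenue: $81,000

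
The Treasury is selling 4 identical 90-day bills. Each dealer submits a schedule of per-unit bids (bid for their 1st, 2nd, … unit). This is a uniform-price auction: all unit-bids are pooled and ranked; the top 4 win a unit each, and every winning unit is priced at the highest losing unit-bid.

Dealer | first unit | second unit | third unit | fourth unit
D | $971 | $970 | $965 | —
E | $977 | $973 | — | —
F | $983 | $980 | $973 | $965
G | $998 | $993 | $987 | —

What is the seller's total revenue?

Total revenue: $3,920

All unit-bids, highest first — top 4: 998 (G-1), 993 (G-2), 987 (G-3), 983 (F-1)
The (k+1)-th unit-bid is $980.
Allocation: F 1, G 3. Every unit priced at $980.
Revenue = 4 × 980 = $3,920.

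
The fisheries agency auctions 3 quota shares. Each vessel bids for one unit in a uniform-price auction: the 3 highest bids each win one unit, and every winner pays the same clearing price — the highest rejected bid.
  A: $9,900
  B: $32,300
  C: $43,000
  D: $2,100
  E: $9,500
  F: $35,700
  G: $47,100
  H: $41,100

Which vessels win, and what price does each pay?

G, C, H; each pays $35,700

Sorting: 47,100 (G), 43,000 (C), 41,100 (H), 35,700 (F), 32,300 (B), …
Top 3: G, C, H.
First losing bid is F's $35,700, which sets the uniform price.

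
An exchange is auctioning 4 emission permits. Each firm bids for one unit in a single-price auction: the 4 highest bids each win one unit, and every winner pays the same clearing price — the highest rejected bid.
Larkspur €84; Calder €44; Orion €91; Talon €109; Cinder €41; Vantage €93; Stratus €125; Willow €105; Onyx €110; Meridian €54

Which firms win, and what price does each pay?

Stratus, Onyx, Talon, Willow; each pays €93

Bids ranked high→low: 125 (Stratus), 110 (Onyx), 109 (Talon), 105 (Willow), 93 (Vantage), 91 (Orion), …
Winners (4 units): Stratus, Onyx, Talon, Willow.
Highest unsuccessful bid: €93 → clearing price.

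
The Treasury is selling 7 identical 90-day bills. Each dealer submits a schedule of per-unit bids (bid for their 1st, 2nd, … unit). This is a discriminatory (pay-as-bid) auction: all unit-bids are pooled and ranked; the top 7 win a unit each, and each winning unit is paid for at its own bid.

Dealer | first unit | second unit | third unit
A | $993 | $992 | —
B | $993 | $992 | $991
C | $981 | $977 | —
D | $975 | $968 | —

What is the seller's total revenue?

Pooled unit-bids ranked (top 7): 993 (A-1), 993 (B-1), 992 (A-2), 992 (B-2), 991 (B-3), 981 (C-1), 977 (C-2)
Next rejected bid: $975 (not a price — pay-as-bid).
Each winning unit pays its own bid.
Revenue = 993 + 993 + 992 + 992 + 991 + 981 + 977 = $6,919.

Total revenue: $6,919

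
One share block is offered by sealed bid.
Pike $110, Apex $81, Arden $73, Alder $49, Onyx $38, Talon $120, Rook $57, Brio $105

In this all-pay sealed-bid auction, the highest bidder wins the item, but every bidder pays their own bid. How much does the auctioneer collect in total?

Total revenue: $633

Sorting bids: 120 (Talon) > 110 (Pike) > 105 (Brio) > 81 (Apex) > 73 (Arden) > 57 (Rook) > …
Every bidder forfeits their bid regardless of winning.
Revenue = 110 + 81 + 73 + 49 + 38 + 120 + 57 + 105 = $633.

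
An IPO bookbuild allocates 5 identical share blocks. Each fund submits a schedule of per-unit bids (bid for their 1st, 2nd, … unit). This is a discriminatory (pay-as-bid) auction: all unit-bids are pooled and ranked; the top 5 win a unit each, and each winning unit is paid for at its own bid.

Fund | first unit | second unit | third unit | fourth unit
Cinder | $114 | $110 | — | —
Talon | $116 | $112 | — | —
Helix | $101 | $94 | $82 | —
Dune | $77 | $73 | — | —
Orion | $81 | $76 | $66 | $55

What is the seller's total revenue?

Pooled unit-bids ranked (top 5): 116 (Talon-1), 114 (Cinder-1), 112 (Talon-2), 110 (Cinder-2), 101 (Helix-1)
Next rejected bid: $94 (not a price — pay-as-bid).
Each winning unit pays its own bid.
Revenue = 116 + 114 + 112 + 110 + 101 = $553.

Total revenue: $553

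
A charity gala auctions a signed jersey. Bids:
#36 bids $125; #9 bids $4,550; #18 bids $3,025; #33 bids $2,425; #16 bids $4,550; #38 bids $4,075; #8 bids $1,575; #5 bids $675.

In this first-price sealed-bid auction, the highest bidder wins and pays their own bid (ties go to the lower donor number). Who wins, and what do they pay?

Bids in order: 4,550 (#9) > 4,550 (#16) > 4,075 (#38) > 3,025 (#18) > 2,425 (#33) > 1,575 (#8) > …
Tie at $4,550 → #9 wins by tie-break.
#9 has the highest bid and pays exactly that: $4,550.

#9 pays $4,550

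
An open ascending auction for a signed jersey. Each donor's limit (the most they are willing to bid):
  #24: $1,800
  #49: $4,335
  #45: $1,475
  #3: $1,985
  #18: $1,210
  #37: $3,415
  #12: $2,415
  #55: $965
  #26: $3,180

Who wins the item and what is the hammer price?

Limits in order: 4,335 (#49) > 3,415 (#37) > 3,180 (#26) > 2,415 (#12) > 1,985 (#3) > 1,800 (#24) > …
Once the price passes $3,415, only #49 is left; the hammer falls at #37's limit of $3,415.

#49 wins at $3,415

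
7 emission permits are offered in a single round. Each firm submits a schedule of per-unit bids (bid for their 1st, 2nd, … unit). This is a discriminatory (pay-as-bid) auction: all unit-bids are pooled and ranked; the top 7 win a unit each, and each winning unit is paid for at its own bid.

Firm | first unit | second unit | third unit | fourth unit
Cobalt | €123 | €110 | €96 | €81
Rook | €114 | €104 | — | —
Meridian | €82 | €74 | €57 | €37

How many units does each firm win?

Cobalt 4, Meridian 1, Rook 2

Merging the schedules and taking the best 7: 123 (Cobalt-1), 114 (Rook-1), 110 (Cobalt-2), 104 (Rook-2), 96 (Cobalt-3), 82 (Meridian-1), 81 (Cobalt-4)
Next rejected bid: €74 (not a price — pay-as-bid).
Allocation: Cobalt 4, Meridian 1, Rook 2.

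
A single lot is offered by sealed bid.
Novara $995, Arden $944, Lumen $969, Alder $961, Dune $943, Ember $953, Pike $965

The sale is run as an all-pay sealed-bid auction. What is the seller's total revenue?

Total revenue: $6,730

All-pay sealed-bid auction: the highest bidder wins the item, but every bidder pays their own bid.
Sorting bids: 995 (Novara) > 969 (Lumen) > 965 (Pike) > 961 (Alder) > 953 (Ember) > 944 (Arden) > …
Novara wins with the top bid; all bids are sunk regardless.
Every bidder forfeits their bid regardless of winning.
Revenue = 995 + 944 + 969 + 961 + 943 + 953 + 965 = $6,730.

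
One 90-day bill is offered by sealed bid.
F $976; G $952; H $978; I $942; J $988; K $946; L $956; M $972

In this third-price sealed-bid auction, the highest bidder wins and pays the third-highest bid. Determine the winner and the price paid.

Bids in order: 988 (J) > 978 (H) > 976 (F) > 972 (M) > 956 (L) > 952 (G) > …
J is highest; pays the third-highest bid, $976.

J pays $976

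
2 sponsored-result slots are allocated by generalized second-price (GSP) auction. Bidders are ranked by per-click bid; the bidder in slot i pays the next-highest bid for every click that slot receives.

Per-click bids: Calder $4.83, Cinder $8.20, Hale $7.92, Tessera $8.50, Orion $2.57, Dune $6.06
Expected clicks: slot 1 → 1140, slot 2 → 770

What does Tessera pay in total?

Tessera pays $9348.00

Sorting advertisers: $8.50 (Tessera) > $8.20 (Cinder) > $7.92 (Hale) > …
Tessera holds slot 1 → pays next bid $8.20 × 1140 clicks = $9348.00.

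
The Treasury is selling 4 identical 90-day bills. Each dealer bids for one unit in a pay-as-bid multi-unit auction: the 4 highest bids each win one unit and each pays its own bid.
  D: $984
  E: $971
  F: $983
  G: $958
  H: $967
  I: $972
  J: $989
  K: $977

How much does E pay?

Sorting: 989 (J), 984 (D), 983 (F), 977 (K), 972 (I), 971 (E), …
Top 4: J, D, F, K.
E does not win → $0.

E pays $0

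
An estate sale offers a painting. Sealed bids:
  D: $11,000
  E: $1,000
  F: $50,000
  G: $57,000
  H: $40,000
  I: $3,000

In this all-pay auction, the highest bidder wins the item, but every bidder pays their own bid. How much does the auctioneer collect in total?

Total revenue: $162,000

Rule: the highest bidder wins the item, but every bidder pays their own bid.
Bids ranked: 57,000 (G) > 50,000 (F) > 40,000 (H) > 11,000 (D) > 3,000 (I) > 1,000 (E)
G wins with the top bid; all bids are sunk regardless.
Every bidder forfeits their bid regardless of winning.
Revenue = 11,000 + 1,000 + 50,000 + 57,000 + 40,000 + 3,000 = $162,000.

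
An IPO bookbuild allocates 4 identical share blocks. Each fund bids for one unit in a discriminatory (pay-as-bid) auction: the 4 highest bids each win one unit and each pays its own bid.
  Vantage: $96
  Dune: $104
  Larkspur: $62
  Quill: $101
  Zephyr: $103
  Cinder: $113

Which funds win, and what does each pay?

Sorting: 113 (Cinder), 104 (Dune), 103 (Zephyr), 101 (Quill), 96 (Vantage), 62 (Larkspur)
The 4 highest are Cinder, Dune, Zephyr, Quill.
Each winner pays its own bid: Cinder $113, Dune $104, Zephyr $103, Quill $101.

Cinder $113, Dune $104, Zephyr $103, Quill $101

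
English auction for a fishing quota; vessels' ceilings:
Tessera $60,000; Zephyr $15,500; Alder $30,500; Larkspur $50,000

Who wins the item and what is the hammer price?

Tessera wins at $50,000

Limits in order: 60,000 (Tessera) > 50,000 (Larkspur) > 30,500 (Alder) > 15,500 (Zephyr)
Larkspur is the last rival to drop out, at $50,000; Tessera remains and wins at that price.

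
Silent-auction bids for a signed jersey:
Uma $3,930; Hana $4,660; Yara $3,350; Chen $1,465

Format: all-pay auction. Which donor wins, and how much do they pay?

Hana pays $4,660

All-pay auction: the highest bidder wins the item, but every bidder pays their own bid.
Bids in order: 4,660 (Hana) > 3,930 (Uma) > 3,350 (Yara) > 1,465 (Chen)
Hana is highest and takes the item; every bidder forfeits their bid.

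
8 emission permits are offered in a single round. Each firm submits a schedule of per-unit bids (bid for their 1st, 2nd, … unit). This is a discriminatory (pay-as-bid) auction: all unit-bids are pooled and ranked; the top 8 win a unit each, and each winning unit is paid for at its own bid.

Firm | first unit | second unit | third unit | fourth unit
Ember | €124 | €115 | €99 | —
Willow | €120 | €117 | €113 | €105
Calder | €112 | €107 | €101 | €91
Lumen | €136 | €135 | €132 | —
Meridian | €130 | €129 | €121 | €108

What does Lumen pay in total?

All unit-bids, highest first — top 8: 136 (Lumen-1), 135 (Lumen-2), 132 (Lumen-3), 130 (Meridian-1), 129 (Meridian-2), 124 (Ember-1), 121 (Meridian-3), 120 (Willow-1)
Next rejected bid: €117 (not a price — pay-as-bid).
Lumen's winning unit-bids: 136 + 135 + 132 = €403.

Lumen pays €403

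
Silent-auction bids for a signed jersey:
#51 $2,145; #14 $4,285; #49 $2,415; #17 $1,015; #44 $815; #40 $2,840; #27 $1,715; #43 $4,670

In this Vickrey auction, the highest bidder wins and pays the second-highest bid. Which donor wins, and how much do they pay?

#43 pays $4,285

Sorting bids: 4,670 (#43) > 4,285 (#14) > 2,840 (#40) > 2,415 (#49) > 2,145 (#51) > 1,715 (#27) > …
Second-price: #43 pays #14's bid of $4,285.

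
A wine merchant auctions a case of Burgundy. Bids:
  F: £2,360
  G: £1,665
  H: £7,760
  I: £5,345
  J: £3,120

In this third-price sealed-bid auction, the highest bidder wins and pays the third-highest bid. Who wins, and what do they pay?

Bids in order: 7,760 (H) > 5,345 (I) > 3,120 (J) > 2,360 (F) > 1,665 (G)
H wins; payment is bid #3 in the ranking = £3,120.

H pays £3,120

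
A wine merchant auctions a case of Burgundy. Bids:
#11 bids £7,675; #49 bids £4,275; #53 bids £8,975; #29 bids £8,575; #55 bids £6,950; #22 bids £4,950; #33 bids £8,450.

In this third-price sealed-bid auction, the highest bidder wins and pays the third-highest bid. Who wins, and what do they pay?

#53 pays £8,450

Rule: the highest bidder wins and pays the third-highest bid.
Bids ranked: 8,975 (#53) > 8,575 (#29) > 8,450 (#33) > 7,675 (#11) > 6,950 (#55) > 4,950 (#22) > …
#53 is highest; pays the third-highest bid, £8,450.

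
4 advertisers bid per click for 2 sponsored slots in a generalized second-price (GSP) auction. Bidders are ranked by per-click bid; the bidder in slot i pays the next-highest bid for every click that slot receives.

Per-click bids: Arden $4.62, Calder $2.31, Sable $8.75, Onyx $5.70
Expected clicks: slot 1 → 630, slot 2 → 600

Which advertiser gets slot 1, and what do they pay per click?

Sable; $5.70 per click

Ranked by bid: $8.75 (Sable) > $5.70 (Onyx) > $4.62 (Arden) > …
Slot 1 goes to the first-ranked bidder, Sable, who pays the next bid down: $5.70/click.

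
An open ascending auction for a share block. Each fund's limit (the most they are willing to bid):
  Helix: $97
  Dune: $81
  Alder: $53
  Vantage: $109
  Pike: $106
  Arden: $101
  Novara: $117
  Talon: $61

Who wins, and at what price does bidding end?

Ascending (English) auction: the price rises until one bidder remains; the winner pays the price at which the last rival dropped out.
Limits ranked: 117 (Novara) > 109 (Vantage) > 106 (Pike) > 101 (Arden) > 97 (Helix) > 81 (Dune) > …
Bidding ends when Vantage exits at $109; Novara takes it.

Novara wins at $109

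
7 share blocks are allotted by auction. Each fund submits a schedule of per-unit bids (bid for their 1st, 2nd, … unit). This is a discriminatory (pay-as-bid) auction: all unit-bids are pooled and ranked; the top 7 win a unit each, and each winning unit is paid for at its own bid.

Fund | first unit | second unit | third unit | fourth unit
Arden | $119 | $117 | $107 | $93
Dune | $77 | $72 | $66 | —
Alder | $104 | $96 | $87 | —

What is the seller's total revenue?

Pooled unit-bids ranked (top 7): 119 (Arden-1), 117 (Arden-2), 107 (Arden-3), 104 (Alder-1), 96 (Alder-2), 93 (Arden-4), 87 (Alder-3)
Next rejected bid: $77 (not a price — pay-as-bid).
Each winning unit pays its own bid.
Revenue = 119 + 117 + 107 + 104 + 96 + 93 + 87 = $723.

Total revenue: $723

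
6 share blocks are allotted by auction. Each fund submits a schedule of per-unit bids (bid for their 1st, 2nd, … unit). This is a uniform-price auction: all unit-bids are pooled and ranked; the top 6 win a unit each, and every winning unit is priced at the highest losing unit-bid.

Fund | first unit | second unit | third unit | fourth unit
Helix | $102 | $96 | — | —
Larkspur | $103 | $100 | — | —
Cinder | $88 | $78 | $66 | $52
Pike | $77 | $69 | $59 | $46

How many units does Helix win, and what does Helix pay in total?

All unit-bids, highest first — top 6: 103 (Larkspur-1), 102 (Helix-1), 100 (Larkspur-2), 96 (Helix-2), 88 (Cinder-1), 78 (Cinder-2)
The (k+1)-th unit-bid is $77.
Helix wins 2 unit(s) at $77 each.

Helix: 2 units, pays $154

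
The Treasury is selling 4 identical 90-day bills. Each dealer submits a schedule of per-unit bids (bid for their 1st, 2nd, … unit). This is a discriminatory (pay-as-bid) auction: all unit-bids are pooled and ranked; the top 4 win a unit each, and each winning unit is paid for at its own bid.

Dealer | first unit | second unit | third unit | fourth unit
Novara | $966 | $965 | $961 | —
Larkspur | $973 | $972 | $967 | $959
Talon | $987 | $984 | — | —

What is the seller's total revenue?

Total revenue: $3,916

Merging the schedules and taking the best 4: 987 (Talon-1), 984 (Talon-2), 973 (Larkspur-1), 972 (Larkspur-2)
Next rejected bid: $967 (not a price — pay-as-bid).
Each winning unit pays its own bid.
Revenue = 987 + 984 + 973 + 972 = $3,916.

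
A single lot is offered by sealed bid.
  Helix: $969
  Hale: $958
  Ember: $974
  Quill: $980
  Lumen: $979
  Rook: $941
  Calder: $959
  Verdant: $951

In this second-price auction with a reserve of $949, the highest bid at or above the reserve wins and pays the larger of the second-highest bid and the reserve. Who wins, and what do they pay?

Quill pays $979

Bids in order: 980 (Quill) > 979 (Lumen) > 974 (Ember) > 969 (Helix) > 959 (Calder) > 958 (Hale) > …
Quill has the top bid at or above the reserve ($980).
Second-highest bid $979 exceeds the reserve $949 → payment $979.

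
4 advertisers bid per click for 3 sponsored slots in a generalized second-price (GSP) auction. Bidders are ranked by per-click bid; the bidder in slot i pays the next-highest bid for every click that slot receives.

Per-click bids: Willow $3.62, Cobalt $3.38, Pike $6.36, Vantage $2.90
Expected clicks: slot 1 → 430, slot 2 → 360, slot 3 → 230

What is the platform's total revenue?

Ranked by bid: $6.36 (Pike) > $3.62 (Willow) > $3.38 (Cobalt) > $2.90 (Vantage)
Slot 1: Pike pays $3.62 × 430 = $1556.60
Slot 2: Willow pays $3.38 × 360 = $1216.80
Slot 3: Cobalt pays $2.90 × 230 = $667.00
Total = $3440.40

Total revenue: $3440.40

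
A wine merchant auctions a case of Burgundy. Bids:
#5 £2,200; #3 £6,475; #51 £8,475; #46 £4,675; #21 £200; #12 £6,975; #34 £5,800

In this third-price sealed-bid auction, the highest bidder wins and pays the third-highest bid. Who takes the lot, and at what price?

Bids ranked: 8,475 (#51) > 6,975 (#12) > 6,475 (#3) > 5,800 (#34) > 4,675 (#46) > 2,200 (#5) > …
#51 is highest; pays the third-highest bid, £6,475.

#51 pays £6,475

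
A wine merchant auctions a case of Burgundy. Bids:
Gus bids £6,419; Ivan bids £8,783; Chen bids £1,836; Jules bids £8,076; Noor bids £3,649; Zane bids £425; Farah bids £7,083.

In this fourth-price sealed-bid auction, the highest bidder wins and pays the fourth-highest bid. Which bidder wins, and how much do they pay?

Rule: the highest bidder wins and pays the fourth-highest bid.
Bids in order: 8,783 (Ivan) > 8,076 (Jules) > 7,083 (Farah) > 6,419 (Gus) > 3,649 (Noor) > 1,836 (Chen) > …
Ivan wins; payment is bid #4 in the ranking = £6,419.

Ivan pays £6,419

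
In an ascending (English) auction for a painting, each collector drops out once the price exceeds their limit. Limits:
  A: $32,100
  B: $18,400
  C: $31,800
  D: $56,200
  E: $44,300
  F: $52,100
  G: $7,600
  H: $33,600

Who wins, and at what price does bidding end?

Limits in order: 56,200 (D) > 52,100 (F) > 44,300 (E) > 33,600 (H) > 32,100 (A) > 31,800 (C) > …
Once the price passes $52,100, only D is left; the hammer falls at F's limit of $52,100.

D wins at $52,100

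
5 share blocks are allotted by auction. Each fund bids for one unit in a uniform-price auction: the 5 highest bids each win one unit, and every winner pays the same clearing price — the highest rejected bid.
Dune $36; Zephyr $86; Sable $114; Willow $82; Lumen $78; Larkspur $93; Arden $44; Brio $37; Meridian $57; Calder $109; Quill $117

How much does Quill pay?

Sorting: 117 (Quill), 114 (Sable), 109 (Calder), 93 (Larkspur), 86 (Zephyr), 82 (Willow), 78 (Lumen), …
The 5 highest are Quill, Sable, Calder, Larkspur, Zephyr.
First losing bid is Willow's $82, which sets the uniform price.
Quill wins → pays $82.

Quill pays $82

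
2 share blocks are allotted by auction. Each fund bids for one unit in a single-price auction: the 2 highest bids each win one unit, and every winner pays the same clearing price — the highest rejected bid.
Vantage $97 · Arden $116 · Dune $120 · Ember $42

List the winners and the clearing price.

Bids ranked high→low: 120 (Dune), 116 (Arden), 97 (Vantage), 42 (Ember)
Top 2: Dune, Arden.
First losing bid is Vantage's $97, which sets the uniform price.

Dune, Arden; each pays $97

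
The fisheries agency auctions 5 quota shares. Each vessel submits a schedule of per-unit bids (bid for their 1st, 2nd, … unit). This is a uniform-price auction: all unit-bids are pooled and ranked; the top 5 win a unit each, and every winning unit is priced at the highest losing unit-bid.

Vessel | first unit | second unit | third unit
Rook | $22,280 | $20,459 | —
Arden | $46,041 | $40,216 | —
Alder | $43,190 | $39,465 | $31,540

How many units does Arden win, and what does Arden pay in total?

Arden: 2 units, pays $44,560

Pooled unit-bids ranked (top 5): 46,041 (Arden-1), 43,190 (Alder-1), 40,216 (Arden-2), 39,465 (Alder-2), 31,540 (Alder-3)
Highest rejected unit-bid = $22,280.
Arden wins 2 unit(s) at $22,280 each.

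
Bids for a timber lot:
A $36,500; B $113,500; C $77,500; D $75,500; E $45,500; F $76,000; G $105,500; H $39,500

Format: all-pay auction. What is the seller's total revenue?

Bids in order: 113,500 (B) > 105,500 (G) > 77,500 (C) > 76,000 (F) > 75,500 (D) > 45,500 (E) > …
B wins with the top bid; all bids are sunk regardless.
Every bidder forfeits their bid regardless of winning.
Revenue = 36,500 + 113,500 + 77,500 + 75,500 + 45,500 + 76,000 + 105,500 + 39,500 = $569,500.

Total revenue: $569,500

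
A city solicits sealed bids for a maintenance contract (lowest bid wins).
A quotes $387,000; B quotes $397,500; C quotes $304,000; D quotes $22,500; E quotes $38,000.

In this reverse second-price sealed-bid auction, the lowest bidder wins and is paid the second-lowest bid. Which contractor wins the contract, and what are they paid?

D is paid $38,000

Bids ranked: 22,500 (D) < 38,000 (E) < 304,000 (C) < 387,000 (A) < 397,500 (B)
Second-price: D is paid E's bid of $38,000.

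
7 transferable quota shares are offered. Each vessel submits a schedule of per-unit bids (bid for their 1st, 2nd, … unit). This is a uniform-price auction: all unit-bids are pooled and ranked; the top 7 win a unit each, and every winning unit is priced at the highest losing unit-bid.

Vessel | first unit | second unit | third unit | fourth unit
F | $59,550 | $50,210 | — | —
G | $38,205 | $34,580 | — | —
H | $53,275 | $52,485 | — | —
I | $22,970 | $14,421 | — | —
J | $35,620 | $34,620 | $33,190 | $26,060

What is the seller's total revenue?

Total revenue: $242,060

All unit-bids, highest first — top 7: 59,550 (F-1), 53,275 (H-1), 52,485 (H-2), 50,210 (F-2), 38,205 (G-1), 35,620 (J-1), 34,620 (J-2)
First bid not allocated: $34,580.
Allocation: F 2, G 1, H 2, J 2. Every unit priced at $34,580.
Revenue = 7 × 34,580 = $242,060.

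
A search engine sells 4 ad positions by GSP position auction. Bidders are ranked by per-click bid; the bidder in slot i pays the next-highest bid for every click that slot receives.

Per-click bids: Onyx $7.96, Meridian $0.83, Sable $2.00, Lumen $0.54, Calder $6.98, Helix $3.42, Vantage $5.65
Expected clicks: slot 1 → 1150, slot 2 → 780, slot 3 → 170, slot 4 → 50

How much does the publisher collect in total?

Per-click bids in order: $7.96 (Onyx) > $6.98 (Calder) > $5.65 (Vantage) > $3.42 (Helix) > $2.00 (Sable) > …
Slot 1: Onyx pays $6.98 × 1150 = $8027.00
Slot 2: Calder pays $5.65 × 780 = $4407.00
Slot 3: Vantage pays $3.42 × 170 = $581.40
Slot 4: Helix pays $2.00 × 50 = $100.00
Total = $13115.40

Total revenue: $13115.40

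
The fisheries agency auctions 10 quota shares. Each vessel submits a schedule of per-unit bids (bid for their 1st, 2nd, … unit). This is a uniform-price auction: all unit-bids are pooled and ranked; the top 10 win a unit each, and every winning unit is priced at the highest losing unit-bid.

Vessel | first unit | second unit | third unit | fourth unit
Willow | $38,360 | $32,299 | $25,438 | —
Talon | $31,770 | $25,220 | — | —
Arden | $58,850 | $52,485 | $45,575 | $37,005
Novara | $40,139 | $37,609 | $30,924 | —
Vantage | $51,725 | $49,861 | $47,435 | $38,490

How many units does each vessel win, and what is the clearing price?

All unit-bids, highest first — top 10: 58,850 (Arden-1), 52,485 (Arden-2), 51,725 (Vantage-1), 49,861 (Vantage-2), 47,435 (Vantage-3), 45,575 (Arden-3), 40,139 (Novara-1), 38,490 (Vantage-4), 38,360 (Willow-1), 37,609 (Novara-2)
First bid not allocated: $37,005.
Allocation: Arden 3, Novara 2, Vantage 4, Willow 1.

Arden 3, Novara 2, Vantage 4, Willow 1; clearing price $37,005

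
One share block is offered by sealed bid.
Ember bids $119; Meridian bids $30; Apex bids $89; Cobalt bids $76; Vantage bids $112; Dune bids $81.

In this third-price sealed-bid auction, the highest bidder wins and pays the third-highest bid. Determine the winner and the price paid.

Bids in order: 119 (Ember) > 112 (Vantage) > 89 (Apex) > 81 (Dune) > 76 (Cobalt) > 30 (Meridian)
Ember is highest; pays the third-highest bid, $89.

Ember pays $89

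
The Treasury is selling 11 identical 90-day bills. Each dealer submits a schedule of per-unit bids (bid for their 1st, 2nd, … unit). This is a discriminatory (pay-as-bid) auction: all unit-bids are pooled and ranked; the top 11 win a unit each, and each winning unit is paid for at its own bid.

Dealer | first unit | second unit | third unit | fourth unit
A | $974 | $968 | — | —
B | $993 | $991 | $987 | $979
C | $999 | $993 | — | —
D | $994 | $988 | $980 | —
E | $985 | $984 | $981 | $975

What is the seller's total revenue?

Total revenue: $10,875

Pooled unit-bids ranked (top 11): 999 (C-1), 994 (D-1), 993 (B-1), 993 (C-2), 991 (B-2), 988 (D-2), 987 (B-3), 985 (E-1), 984 (E-2), 981 (E-3), 980 (D-3)
Next rejected bid: $979 (not a price — pay-as-bid).
Each winning unit pays its own bid.
Revenue = 999 + 994 + 993 + 993 + 991 + 988 + 987 + 985 + 984 + 981 + 980 = $10,875.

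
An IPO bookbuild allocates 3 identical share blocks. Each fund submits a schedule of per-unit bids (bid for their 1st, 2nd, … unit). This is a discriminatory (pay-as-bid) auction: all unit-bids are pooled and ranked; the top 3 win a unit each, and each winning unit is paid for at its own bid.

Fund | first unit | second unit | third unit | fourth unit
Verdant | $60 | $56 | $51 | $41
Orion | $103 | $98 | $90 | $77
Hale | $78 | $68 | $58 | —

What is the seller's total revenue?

Total revenue: $291

All unit-bids, highest first — top 3: 103 (Orion-1), 98 (Orion-2), 90 (Orion-3)
Next rejected bid: $78 (not a price — pay-as-bid).
Each winning unit pays its own bid.
Revenue = 103 + 98 + 90 = $291.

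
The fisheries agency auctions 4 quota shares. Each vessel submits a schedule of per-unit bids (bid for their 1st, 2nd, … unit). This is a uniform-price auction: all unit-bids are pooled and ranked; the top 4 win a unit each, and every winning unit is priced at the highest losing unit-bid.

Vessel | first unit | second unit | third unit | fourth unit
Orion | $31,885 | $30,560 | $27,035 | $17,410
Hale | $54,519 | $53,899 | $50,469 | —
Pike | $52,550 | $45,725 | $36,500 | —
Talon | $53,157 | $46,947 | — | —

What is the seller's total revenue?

Pooled unit-bids ranked (top 4): 54,519 (Hale-1), 53,899 (Hale-2), 53,157 (Talon-1), 52,550 (Pike-1)
First bid not allocated: $50,469.
Allocation: Hale 2, Pike 1, Talon 1. Every unit priced at $50,469.
Revenue = 4 × 50,469 = $201,876.

Total revenue: $201,876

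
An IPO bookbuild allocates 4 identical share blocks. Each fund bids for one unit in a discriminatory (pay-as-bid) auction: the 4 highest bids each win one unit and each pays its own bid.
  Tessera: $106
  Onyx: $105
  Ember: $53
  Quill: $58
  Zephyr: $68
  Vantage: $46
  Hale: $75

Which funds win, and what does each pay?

Tessera $106, Onyx $105, Hale $75, Zephyr $68

Bids ranked high→low: 106 (Tessera), 105 (Onyx), 75 (Hale), 68 (Zephyr), 58 (Quill), 53 (Ember), …
Winners (4 units): Tessera, Onyx, Hale, Zephyr.
Each winner pays its own bid: Tessera $106, Onyx $105, Hale $75, Zephyr $68.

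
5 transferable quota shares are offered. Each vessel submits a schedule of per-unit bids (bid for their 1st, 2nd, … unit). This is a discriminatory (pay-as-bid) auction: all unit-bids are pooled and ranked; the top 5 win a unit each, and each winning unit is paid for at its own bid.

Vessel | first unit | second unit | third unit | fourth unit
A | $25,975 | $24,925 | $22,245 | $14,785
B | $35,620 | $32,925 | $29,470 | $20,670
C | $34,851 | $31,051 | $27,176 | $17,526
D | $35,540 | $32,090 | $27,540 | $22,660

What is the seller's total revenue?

Pooled unit-bids ranked (top 5): 35,620 (B-1), 35,540 (D-1), 34,851 (C-1), 32,925 (B-2), 32,090 (D-2)
Next rejected bid: $31,051 (not a price — pay-as-bid).
Each winning unit pays its own bid.
Revenue = 35,620 + 35,540 + 34,851 + 32,925 + 32,090 = $171,026.

Total revenue: $171,026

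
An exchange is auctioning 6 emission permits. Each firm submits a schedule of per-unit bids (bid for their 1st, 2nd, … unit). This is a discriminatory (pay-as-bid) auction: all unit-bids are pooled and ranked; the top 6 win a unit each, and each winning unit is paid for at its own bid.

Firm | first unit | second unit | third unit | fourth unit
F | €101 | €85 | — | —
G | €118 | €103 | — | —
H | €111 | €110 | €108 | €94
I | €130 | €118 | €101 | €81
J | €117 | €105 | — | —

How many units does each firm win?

G 1, H 2, I 2, J 1

All unit-bids, highest first — top 6: 130 (I-1), 118 (G-1), 118 (I-2), 117 (J-1), 111 (H-1), 110 (H-2)
Next rejected bid: €108 (not a price — pay-as-bid).
Allocation: G 1, H 2, I 2, J 1.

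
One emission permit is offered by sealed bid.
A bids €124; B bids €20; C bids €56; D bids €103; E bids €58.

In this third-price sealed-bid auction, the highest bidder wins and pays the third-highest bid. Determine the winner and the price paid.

A pays €58

Third-price sealed-bid auction: the highest bidder wins and pays the third-highest bid.
Bids in order: 124 (A) > 103 (D) > 58 (E) > 56 (C) > 20 (B)
A wins; payment is bid #3 in the ranking = €58.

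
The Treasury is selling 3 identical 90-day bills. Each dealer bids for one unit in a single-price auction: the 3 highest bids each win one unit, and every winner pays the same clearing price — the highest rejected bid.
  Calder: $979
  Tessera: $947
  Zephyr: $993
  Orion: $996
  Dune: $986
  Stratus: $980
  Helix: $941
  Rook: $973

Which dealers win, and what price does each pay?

Orion, Zephyr, Dune; each pays $980

Sorting: 996 (Orion), 993 (Zephyr), 986 (Dune), 980 (Stratus), 979 (Calder), …
Winners (3 units): Orion, Zephyr, Dune.
Highest unsuccessful bid: $980 → clearing price.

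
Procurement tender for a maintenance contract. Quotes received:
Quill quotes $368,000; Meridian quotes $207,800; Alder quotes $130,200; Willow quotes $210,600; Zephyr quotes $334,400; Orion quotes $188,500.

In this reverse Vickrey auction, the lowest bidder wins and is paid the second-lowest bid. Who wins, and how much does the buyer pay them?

Alder is paid $188,500

Reverse Vickrey auction: the lowest bidder wins and is paid the second-lowest bid.
Bids ranked: 130,200 (Alder) < 188,500 (Orion) < 207,800 (Meridian) < 210,600 (Willow) < 334,400 (Zephyr) < 368,000 (Quill)
Alder is lowest; is paid the second-lowest bid, $188,500.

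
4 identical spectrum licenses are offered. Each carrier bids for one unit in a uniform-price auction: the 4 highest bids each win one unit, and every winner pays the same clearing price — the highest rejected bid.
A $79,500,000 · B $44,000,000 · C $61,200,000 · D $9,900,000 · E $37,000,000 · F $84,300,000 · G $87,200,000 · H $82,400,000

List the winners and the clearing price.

Sorting: 87,200,000 (G), 84,300,000 (F), 82,400,000 (H), 79,500,000 (A), 61,200,000 (C), 44,000,000 (B), …
Top 4: G, F, H, A.
Highest unsuccessful bid: $61,200,000 → clearing price.

G, F, H, A; each pays $61,200,000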